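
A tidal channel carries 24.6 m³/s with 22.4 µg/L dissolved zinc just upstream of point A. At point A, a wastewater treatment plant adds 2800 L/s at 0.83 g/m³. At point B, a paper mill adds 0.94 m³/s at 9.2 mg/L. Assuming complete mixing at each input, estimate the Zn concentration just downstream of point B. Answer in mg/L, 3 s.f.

22.4 µg/L = 0.0224 mg/L.
2800 L/s = 2.8 m³/s.
After input A: C = (24.6·0.0224 + 2.8·0.83) / 27.4 = 0.1049 mg/L.
After input B: C = (27.4·0.1049 + 0.94·9.2) / 28.34 = 0.4066 mg/L.

0.407 mg/L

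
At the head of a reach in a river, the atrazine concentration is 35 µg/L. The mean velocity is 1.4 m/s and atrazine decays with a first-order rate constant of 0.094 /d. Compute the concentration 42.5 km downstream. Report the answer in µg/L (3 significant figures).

33.9 µg/L

Travel time t = 42.5 km / 1.4 m/s = 4.25e+04/1.4 = 3.036e+04 s = 0.3514 d.
First-order decay: C = 35·exp(−0.094·0.3514) = 35·0.9675 = 33.86 µg/L.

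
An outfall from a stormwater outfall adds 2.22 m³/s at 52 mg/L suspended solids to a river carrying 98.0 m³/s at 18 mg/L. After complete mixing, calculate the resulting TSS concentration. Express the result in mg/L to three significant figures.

By mass balance at complete mixing, C = (2.22·52 + 98·18) / (2.22 + 98) = 1879/100.2 = 18.75 mg/L.

18.8 mg/L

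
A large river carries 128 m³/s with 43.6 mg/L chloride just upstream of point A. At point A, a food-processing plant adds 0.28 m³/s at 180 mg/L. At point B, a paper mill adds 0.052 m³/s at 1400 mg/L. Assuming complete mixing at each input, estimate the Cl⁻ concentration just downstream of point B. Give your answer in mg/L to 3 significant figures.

After input A: C = (128·43.6 + 0.28·180) / 128.3 = 43.9 mg/L.
After input B: C = (128.3·43.9 + 0.052·1400) / 128.3 = 44.45 mg/L.

44.4 mg/L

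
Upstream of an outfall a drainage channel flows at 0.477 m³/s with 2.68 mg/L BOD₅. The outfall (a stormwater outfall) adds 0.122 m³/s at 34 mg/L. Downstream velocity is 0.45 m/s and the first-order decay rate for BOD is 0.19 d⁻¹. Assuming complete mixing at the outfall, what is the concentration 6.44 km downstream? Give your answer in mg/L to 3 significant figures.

After complete mixing, C₀ = (0.122·34 + 0.477·2.68) / 0.599 = 9.059 mg/L.
Travel time t = 6440 m / 0.45 m/s = 1.431e+04 s = 0.1656 d.
C = 9.059·exp(−0.19·0.1656) = 9.059·0.969 = 8.778 mg/L.

8.78 mg/L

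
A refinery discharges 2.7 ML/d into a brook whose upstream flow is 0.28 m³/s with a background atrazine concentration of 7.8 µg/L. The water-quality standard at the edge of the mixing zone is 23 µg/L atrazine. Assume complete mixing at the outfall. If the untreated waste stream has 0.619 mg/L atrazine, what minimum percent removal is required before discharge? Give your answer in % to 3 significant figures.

74.3 %

2.7 ML/d = 0.03125 m³/s.
7.8 µg/L = 0.0078 mg/L.
23 µg/L = 0.023 mg/L.
Mass balance: 0.023·0.3113 = 0.03125·Cₑ + 0.28·0.0078.
Cₑ = (0.007159 − 0.002184) / 0.03125 = 0.1592 mg/L.
Required removal = 1 − 0.1592/0.619 = 74.28 %.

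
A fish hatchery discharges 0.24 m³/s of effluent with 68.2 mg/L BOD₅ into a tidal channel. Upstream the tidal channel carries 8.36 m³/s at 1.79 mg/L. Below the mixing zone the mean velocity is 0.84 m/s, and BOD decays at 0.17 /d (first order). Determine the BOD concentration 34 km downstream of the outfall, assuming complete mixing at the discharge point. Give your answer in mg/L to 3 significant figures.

3.36 mg/L

After complete mixing, C₀ = (0.24·68.2 + 8.36·1.79) / 8.6 = 3.643 mg/L.
Travel time t = 3.4e+04 m / 0.84 m/s = 4.048e+04 s = 0.4685 d.
C = 3.643·exp(−0.17·0.4685) = 3.643·0.9234 = 3.364 mg/L.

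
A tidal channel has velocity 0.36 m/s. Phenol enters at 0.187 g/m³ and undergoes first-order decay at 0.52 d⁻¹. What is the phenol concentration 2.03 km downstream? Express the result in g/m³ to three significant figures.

Travel time t = 2.03 km / 0.36 m/s = 2030/0.36 = 5639 s = 0.06526 d.
First-order decay: C = 0.187·exp(−0.52·0.06526) = 0.187·0.9666 = 0.1808 g/m³.

0.181 g/m³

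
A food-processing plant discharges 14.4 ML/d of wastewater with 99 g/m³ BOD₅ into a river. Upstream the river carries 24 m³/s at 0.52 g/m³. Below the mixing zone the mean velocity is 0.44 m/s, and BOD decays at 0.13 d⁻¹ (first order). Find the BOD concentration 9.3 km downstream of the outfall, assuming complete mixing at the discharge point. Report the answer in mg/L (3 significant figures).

14.4 ML/d = 0.1667 m³/s.
After complete mixing, C₀ = (0.1667·99 + 24·0.52) / 24.17 = 1.199 mg/L.
Travel time t = 9300 m / 0.44 m/s = 2.114e+04 s = 0.2446 d.
C = 1.199·exp(−0.13·0.2446) = 1.199·0.9687 = 1.162 mg/L.

1.16 mg/L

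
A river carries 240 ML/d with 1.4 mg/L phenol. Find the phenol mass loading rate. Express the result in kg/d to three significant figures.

240 ML/d = 2.778 m³/s.
Mass flux = Q·C = 2.778 m³/s × 1.4 g/m³ = 3.889 g/s.
= 3.889 g/s × 86.4 = 336 kg/d.

336 kg/d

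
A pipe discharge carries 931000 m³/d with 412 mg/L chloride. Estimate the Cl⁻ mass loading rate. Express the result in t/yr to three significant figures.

140000 t/yr

931000 m³/d = 10.78 m³/s.
Mass flux = Q·C = 10.78 m³/s × 412 g/m³ = 4439 g/s.
= 4439 g/s × 31.56 = 1.401e+05 t/yr.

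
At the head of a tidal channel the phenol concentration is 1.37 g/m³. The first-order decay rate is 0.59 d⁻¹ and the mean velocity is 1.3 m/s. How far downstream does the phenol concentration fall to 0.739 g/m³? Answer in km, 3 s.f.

118 km

From C = C₀·e^(−kt), t = ln(C₀/C)/k = ln(1.37/0.739)/0.59 = 0.6173/0.59 = 1.046 d.
Distance = v·t = 1.3 m/s × 9.039e+04 s = 1.175e+05 m = 117.5 km.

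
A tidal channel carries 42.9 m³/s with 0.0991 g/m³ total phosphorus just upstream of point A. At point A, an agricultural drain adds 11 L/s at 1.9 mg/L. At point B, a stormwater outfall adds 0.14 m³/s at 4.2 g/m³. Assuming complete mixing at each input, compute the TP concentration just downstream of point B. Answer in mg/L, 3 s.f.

11 L/s = 0.011 m³/s.
After input A: C = (42.9·0.0991 + 0.011·1.9) / 42.91 = 0.09956 mg/L.
After input B: C = (42.91·0.09956 + 0.14·4.2) / 43.05 = 0.1129 mg/L.

0.113 mg/L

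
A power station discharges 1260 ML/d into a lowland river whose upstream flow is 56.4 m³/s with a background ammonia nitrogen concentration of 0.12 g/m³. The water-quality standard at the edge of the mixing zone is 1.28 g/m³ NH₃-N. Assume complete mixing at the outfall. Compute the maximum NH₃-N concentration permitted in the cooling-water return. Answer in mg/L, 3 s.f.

1260 ML/d = 14.58 m³/s.
Mass balance: 1.28·70.98 = 14.58·Cₑ + 56.4·0.12.
Cₑ = (90.86 − 6.768) / 14.58 = 5.766 mg/L.

5.77 mg/L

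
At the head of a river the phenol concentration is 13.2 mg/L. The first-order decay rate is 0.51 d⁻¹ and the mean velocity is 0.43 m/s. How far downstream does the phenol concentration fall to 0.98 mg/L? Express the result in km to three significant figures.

189 km

From C = C₀·e^(−kt), t = ln(C₀/C)/k = ln(13.2/0.98)/0.51 = 2.6/0.51 = 5.099 d.
Distance = v·t = 0.43 m/s × 4.405e+05 s = 1.894e+05 m = 189.4 km.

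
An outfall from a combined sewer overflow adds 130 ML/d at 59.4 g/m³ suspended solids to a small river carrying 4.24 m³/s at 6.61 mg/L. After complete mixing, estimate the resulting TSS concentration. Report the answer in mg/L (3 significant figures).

130 ML/d = 1.505 m³/s.
By mass balance at complete mixing, C = (1.505·59.4 + 4.24·6.61) / (1.505 + 4.24) = 117.4/5.745 = 20.44 mg/L.

20.4 mg/L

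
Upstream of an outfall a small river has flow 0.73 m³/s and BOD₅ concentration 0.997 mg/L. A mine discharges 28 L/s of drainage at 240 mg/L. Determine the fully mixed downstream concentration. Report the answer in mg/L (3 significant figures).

9.83 mg/L

28 L/s = 0.028 m³/s.
By mass balance at complete mixing, C = (0.028·240 + 0.73·0.997) / (0.028 + 0.73) = 7.448/0.758 = 9.826 mg/L.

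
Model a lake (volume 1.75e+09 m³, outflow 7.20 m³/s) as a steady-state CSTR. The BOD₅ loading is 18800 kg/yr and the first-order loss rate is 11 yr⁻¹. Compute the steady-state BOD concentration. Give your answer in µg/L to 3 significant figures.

0.965 µg/L

Outflow Q = 7.20 m³/s × 3.156e+07 s/yr = 2.272e+08 m³/yr.
Steady-state CSTR mass balance: W = Q·C + k·V·C, so C = W/(Q + kV).
Q + kV = 2.272e+08 + 11·1.75e+09 = 1.948e+10 m³/yr.
C = 18800/1.948e+10 = 9.652e-07 kg/m³ = 0.0009652 mg/L = 0.9652 µg/L.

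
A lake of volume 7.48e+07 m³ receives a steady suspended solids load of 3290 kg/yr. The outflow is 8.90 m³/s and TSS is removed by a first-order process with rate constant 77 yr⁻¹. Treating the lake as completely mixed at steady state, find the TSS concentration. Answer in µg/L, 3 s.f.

0.545 µg/L

Outflow Q = 8.90 m³/s × 3.156e+07 s/yr = 2.809e+08 m³/yr.
Steady-state CSTR mass balance: W = Q·C + k·V·C, so C = W/(Q + kV).
Q + kV = 2.809e+08 + 77·7.48e+07 = 6.04e+09 m³/yr.
C = 3290/6.04e+09 = 5.447e-07 kg/m³ = 0.0005447 mg/L = 0.5447 µg/L.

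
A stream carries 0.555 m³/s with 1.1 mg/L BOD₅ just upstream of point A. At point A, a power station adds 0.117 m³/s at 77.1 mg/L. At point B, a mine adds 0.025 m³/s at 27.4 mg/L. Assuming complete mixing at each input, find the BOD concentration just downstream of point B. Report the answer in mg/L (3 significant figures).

After input A: C = (0.555·1.1 + 0.117·77.1) / 0.672 = 14.33 mg/L.
After input B: C = (0.672·14.33 + 0.025·27.4) / 0.697 = 14.8 mg/L.

14.8 mg/L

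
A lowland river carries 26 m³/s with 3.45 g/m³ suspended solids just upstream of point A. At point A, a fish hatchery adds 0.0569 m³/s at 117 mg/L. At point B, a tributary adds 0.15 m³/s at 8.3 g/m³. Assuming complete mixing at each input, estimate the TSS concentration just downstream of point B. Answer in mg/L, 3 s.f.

3.72 mg/L

After input A: C = (26·3.45 + 0.0569·117) / 26.06 = 3.698 mg/L.
After input B: C = (26.06·3.698 + 0.15·8.3) / 26.21 = 3.724 mg/L.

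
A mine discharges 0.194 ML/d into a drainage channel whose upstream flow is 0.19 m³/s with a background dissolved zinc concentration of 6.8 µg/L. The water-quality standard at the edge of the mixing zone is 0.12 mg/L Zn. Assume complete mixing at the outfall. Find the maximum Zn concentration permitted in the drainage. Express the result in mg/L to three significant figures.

9.70 mg/L

0.194 ML/d = 0.002245 m³/s.
6.8 µg/L = 0.0068 mg/L.
Mass balance: 0.12·0.1922 = 0.002245·Cₑ + 0.19·0.0068.
Cₑ = (0.02307 − 0.001292) / 0.002245 = 9.699 mg/L.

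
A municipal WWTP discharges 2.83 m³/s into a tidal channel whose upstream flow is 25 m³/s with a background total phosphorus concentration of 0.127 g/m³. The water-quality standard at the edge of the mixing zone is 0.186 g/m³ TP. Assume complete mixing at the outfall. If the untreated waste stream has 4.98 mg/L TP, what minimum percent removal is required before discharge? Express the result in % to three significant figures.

85.8 %

Mass balance: 0.186·27.83 = 2.83·Cₑ + 25·0.127.
Cₑ = (5.176 − 3.175) / 2.83 = 0.7072 mg/L.
Required removal = 1 − 0.7072/4.98 = 85.8 %.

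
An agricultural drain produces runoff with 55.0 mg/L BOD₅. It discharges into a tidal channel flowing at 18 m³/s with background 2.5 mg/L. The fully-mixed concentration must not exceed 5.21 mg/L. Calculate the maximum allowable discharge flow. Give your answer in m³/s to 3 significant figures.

Mass balance at complete mixing: C_std·(Q_w + Q_r) = Q_w·C_e + Q_r·C_b.
Rearranging, Q_w = Q_r·(C_std − C_b)/(C_e − C_std) = 18·(5.21 − 2.5) / (55 − 5.21) = 0.9797 m³/s.

0.980 m³/s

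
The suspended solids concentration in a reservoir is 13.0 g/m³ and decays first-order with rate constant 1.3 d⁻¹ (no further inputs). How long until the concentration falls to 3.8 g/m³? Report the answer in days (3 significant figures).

t = ln(C₀/C)/k = ln(13.0/3.8)/1.3 = 1.23/1.3 = 0.9461 d.

0.946 d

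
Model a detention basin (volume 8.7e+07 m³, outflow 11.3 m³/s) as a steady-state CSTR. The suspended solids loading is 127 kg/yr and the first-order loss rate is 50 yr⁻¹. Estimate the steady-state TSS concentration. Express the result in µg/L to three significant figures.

Outflow Q = 11.3 m³/s × 3.156e+07 s/yr = 3.566e+08 m³/yr.
Steady-state CSTR mass balance: W = Q·C + k·V·C, so C = W/(Q + kV).
Q + kV = 3.566e+08 + 50·8.7e+07 = 4.707e+09 m³/yr.
C = 127/4.707e+09 = 2.698e-08 kg/m³ = 2.698e-05 mg/L = 0.02698 µg/L.

0.0270 µg/L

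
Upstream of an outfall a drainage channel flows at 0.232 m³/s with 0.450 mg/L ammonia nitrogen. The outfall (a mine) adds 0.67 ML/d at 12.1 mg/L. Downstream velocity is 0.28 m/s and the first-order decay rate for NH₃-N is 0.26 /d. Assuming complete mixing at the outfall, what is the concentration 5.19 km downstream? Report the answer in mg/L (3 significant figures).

0.67 ML/d = 0.007755 m³/s.
After complete mixing, C₀ = (0.007755·12.1 + 0.232·0.45) / 0.2398 = 0.8268 mg/L.
Travel time t = 5190 m / 0.28 m/s = 1.854e+04 s = 0.2145 d.
C = 0.8268·exp(−0.26·0.2145) = 0.8268·0.9457 = 0.782 mg/L.

0.782 mg/L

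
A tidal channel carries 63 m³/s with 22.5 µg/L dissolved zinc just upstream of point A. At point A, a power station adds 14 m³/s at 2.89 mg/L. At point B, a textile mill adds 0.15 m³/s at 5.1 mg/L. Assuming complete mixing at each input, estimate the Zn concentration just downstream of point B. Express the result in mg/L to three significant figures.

22.5 µg/L = 0.0225 mg/L.
After input A: C = (63·0.0225 + 14·2.89) / 77 = 0.5439 mg/L.
After input B: C = (77·0.5439 + 0.15·5.1) / 77.15 = 0.5527 mg/L.

0.553 mg/L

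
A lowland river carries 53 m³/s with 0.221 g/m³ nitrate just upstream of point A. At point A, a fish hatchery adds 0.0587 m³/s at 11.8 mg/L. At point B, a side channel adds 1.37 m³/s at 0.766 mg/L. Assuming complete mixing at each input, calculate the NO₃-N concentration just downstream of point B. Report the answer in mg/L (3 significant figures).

0.247 mg/L

After input A: C = (53·0.221 + 0.0587·11.8) / 53.06 = 0.2338 mg/L.
After input B: C = (53.06·0.2338 + 1.37·0.766) / 54.43 = 0.2472 mg/L.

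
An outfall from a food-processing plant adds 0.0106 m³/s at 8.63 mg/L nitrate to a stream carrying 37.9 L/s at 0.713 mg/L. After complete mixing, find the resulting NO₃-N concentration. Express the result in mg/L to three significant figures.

37.9 L/s = 0.0379 m³/s.
Conservation of mass across the mixing zone: C = (0.0106·8.63 + 0.0379·0.713) / (0.0106 + 0.0379) = 0.1185/0.0485 = 2.443 mg/L.

2.44 mg/L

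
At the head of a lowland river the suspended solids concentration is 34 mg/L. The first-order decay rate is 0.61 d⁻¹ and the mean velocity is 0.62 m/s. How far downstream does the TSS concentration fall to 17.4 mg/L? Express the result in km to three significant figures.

58.8 km

From C = C₀·e^(−kt), t = ln(C₀/C)/k = ln(34/17.4)/0.61 = 0.6699/0.61 = 1.098 d.
Distance = v·t = 0.62 m/s × 9.488e+04 s = 5.883e+04 m = 58.83 km.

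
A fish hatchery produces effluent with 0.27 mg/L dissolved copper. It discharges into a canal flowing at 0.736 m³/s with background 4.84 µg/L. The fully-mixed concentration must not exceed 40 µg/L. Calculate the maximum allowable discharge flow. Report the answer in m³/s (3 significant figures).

0.113 m³/s

4.84 µg/L = 0.00484 mg/L.
40 µg/L = 0.04 mg/L.
Mass balance at complete mixing: C_std·(Q_w + Q_r) = Q_w·C_e + Q_r·C_b.
Rearranging, Q_w = Q_r·(C_std − C_b)/(C_e − C_std) = 0.736·(0.04 − 0.00484) / (0.27 − 0.04) = 0.1125 m³/s.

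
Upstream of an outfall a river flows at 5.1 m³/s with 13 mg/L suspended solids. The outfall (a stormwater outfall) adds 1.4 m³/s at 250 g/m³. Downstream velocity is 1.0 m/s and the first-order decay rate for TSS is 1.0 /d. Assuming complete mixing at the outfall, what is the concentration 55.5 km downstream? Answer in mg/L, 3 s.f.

After complete mixing, C₀ = (1.4·250 + 5.1·13) / 6.5 = 64.05 mg/L.
Travel time t = 5.55e+04 m / 1.0 m/s = 5.55e+04 s = 0.6424 d.
C = 64.05·exp(−1.0·0.6424) = 64.05·0.526 = 33.69 mg/L.

33.7 mg/L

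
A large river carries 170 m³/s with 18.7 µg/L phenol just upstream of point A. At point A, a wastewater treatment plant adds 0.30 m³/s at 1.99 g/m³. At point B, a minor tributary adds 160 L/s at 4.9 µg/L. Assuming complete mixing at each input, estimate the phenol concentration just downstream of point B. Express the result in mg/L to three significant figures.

18.7 µg/L = 0.0187 mg/L.
After input A: C = (170·0.0187 + 0.3·1.99) / 170.3 = 0.02217 mg/L.
160 L/s = 0.16 m³/s.
4.9 µg/L = 0.0049 mg/L.
After input B: C = (170.3·0.02217 + 0.16·0.0049) / 170.5 = 0.02216 mg/L.

0.0222 mg/L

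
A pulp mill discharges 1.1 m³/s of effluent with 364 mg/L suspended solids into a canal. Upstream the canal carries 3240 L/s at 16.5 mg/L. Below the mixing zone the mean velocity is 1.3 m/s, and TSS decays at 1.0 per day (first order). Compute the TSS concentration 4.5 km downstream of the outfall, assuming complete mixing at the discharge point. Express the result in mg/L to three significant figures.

100 mg/L

3240 L/s = 3.24 m³/s.
After complete mixing, C₀ = (1.1·364 + 3.24·16.5) / 4.34 = 104.6 mg/L.
Travel time t = 4500 m / 1.3 m/s = 3462 s = 0.04006 d.
C = 104.6·exp(−1.0·0.04006) = 104.6·0.9607 = 100.5 mg/L.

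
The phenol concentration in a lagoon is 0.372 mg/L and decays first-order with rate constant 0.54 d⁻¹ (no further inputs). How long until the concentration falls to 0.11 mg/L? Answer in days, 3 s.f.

2.26 d

t = ln(C₀/C)/k = ln(0.372/0.11)/0.54 = 1.218/0.54 = 2.256 d.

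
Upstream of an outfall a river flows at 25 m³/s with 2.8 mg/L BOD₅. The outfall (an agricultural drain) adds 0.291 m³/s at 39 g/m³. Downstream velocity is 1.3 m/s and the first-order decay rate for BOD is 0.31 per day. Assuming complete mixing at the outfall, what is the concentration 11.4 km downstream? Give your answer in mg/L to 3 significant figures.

3.12 mg/L

After complete mixing, C₀ = (0.291·39 + 25·2.8) / 25.29 = 3.217 mg/L.
Travel time t = 1.14e+04 m / 1.3 m/s = 8769 s = 0.1015 d.
C = 3.217·exp(−0.31·0.1015) = 3.217·0.969 = 3.117 mg/L.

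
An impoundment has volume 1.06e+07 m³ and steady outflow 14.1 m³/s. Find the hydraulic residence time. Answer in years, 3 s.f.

0.0238 yr

Q = 14.1 m³/s × 3.156e+07 s/yr = 4.45e+08 m³/yr.
Hydraulic residence time τ = V/Q = 1.06e+07/4.45e+08 = 0.02382 yr.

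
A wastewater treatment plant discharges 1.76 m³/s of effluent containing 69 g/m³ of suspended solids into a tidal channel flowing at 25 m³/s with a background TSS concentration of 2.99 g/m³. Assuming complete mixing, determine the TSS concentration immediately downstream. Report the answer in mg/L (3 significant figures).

Flow-weighted mixing gives C = (1.76·69 + 25·2.99) / (1.76 + 25) = 196.2/26.76 = 7.331 mg/L.

7.33 mg/L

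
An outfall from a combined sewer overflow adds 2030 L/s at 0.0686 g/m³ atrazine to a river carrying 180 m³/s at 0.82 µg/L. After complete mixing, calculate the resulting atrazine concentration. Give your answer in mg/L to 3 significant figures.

0.00158 mg/L

2030 L/s = 2.03 m³/s.
0.82 µg/L = 0.00082 mg/L.
Conservation of mass across the mixing zone: C = (2.03·0.0686 + 180·0.00082) / (2.03 + 180) = 0.2869/182 = 0.001576 mg/L.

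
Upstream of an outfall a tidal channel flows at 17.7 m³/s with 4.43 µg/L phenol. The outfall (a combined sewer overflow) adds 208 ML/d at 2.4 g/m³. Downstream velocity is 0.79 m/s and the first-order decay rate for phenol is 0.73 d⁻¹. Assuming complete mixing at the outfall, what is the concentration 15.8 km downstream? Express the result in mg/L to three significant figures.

208 ML/d = 2.407 m³/s.
4.43 µg/L = 0.00443 mg/L.
After complete mixing, C₀ = (2.407·2.4 + 17.7·0.00443) / 20.11 = 0.2912 mg/L.
Travel time t = 1.58e+04 m / 0.79 m/s = 2e+04 s = 0.2315 d.
C = 0.2912·exp(−0.73·0.2315) = 0.2912·0.8445 = 0.246 mg/L.

0.246 mg/L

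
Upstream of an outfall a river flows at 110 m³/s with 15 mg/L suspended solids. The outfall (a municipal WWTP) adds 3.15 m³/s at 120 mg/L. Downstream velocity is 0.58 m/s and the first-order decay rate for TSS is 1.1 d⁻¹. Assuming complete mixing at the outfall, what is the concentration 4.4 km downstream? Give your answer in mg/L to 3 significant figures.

After complete mixing, C₀ = (3.15·120 + 110·15) / 113.2 = 17.92 mg/L.
Travel time t = 4400 m / 0.58 m/s = 7586 s = 0.0878 d.
C = 17.92·exp(−1.1·0.0878) = 17.92·0.9079 = 16.27 mg/L.

16.3 mg/L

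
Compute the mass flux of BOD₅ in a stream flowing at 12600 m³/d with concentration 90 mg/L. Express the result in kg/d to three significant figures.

1130 kg/d

12600 m³/d = 0.1458 m³/s.
Mass flux = Q·C = 0.1458 m³/s × 90 g/m³ = 13.12 g/s.
= 13.12 g/s × 86.4 = 1134 kg/d.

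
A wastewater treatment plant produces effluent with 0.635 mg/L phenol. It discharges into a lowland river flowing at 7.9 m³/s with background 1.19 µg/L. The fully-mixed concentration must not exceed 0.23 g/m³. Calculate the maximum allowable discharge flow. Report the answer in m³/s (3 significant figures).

1.19 µg/L = 0.00119 mg/L.
Mass balance at complete mixing: C_std·(Q_w + Q_r) = Q_w·C_e + Q_r·C_b.
Rearranging, Q_w = Q_r·(C_std − C_b)/(C_e − C_std) = 7.9·(0.23 − 0.00119) / (0.635 − 0.23) = 4.463 m³/s.

4.46 m³/s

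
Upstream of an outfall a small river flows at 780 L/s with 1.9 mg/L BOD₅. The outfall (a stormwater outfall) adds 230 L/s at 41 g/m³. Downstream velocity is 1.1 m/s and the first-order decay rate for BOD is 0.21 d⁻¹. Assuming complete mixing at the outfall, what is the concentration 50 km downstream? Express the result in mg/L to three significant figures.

230 L/s = 0.23 m³/s.
780 L/s = 0.78 m³/s.
After complete mixing, C₀ = (0.23·41 + 0.78·1.9) / 1.01 = 10.8 mg/L.
Travel time t = 5e+04 m / 1.1 m/s = 4.545e+04 s = 0.5261 d.
C = 10.8·exp(−0.21·0.5261) = 10.8·0.8954 = 9.674 mg/L.

9.67 mg/L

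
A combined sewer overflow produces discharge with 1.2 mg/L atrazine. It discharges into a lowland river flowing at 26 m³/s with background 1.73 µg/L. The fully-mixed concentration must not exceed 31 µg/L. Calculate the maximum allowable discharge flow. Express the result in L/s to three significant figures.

651 L/s

1.73 µg/L = 0.00173 mg/L.
31 µg/L = 0.031 mg/L.
Mass balance at complete mixing: C_std·(Q_w + Q_r) = Q_w·C_e + Q_r·C_b.
Rearranging, Q_w = Q_r·(C_std − C_b)/(C_e − C_std) = 26·(0.031 − 0.00173) / (1.2 − 0.031) = 0.651 m³/s.
= 651 L/s.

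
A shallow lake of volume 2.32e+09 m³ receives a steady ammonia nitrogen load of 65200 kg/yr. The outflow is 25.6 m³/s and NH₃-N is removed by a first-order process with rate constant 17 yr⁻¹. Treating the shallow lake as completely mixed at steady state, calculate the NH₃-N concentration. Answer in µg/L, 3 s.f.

Outflow Q = 25.6 m³/s × 3.156e+07 s/yr = 8.079e+08 m³/yr.
Steady-state CSTR mass balance: W = Q·C + k·V·C, so C = W/(Q + kV).
Q + kV = 8.079e+08 + 17·2.32e+09 = 4.025e+10 m³/yr.
C = 65200/4.025e+10 = 1.62e-06 kg/m³ = 0.00162 mg/L = 1.62 µg/L.

1.62 µg/L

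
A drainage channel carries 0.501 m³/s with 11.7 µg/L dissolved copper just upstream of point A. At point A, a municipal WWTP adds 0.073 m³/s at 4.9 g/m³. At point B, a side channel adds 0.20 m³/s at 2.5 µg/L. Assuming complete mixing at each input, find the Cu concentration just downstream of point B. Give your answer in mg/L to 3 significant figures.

11.7 µg/L = 0.0117 mg/L.
After input A: C = (0.501·0.0117 + 0.073·4.9) / 0.574 = 0.6334 mg/L.
2.5 µg/L = 0.0025 mg/L.
After input B: C = (0.574·0.6334 + 0.2·0.0025) / 0.774 = 0.4704 mg/L.

0.470 mg/L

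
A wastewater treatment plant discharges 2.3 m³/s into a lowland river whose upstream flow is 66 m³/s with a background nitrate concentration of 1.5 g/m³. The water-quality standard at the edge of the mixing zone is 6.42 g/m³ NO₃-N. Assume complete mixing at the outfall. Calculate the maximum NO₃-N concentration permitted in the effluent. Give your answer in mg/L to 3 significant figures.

Mass balance: 6.42·68.3 = 2.3·Cₑ + 66·1.5.
Cₑ = (438.5 − 99) / 2.3 = 147.6 mg/L.

148 mg/L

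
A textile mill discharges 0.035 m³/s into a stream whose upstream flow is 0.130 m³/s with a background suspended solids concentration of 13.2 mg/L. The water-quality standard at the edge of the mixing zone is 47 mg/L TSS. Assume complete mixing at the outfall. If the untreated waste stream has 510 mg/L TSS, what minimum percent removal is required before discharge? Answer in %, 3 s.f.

Mass balance: 47·0.165 = 0.035·Cₑ + 0.13·13.2.
Cₑ = (7.755 − 1.716) / 0.035 = 172.5 mg/L.
Required removal = 1 − 172.5/510 = 66.17 %.

66.2 %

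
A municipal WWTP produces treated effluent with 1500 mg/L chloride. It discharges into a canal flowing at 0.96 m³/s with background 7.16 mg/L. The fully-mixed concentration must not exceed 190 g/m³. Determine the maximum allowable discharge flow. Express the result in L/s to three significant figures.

Mass balance at complete mixing: C_std·(Q_w + Q_r) = Q_w·C_e + Q_r·C_b.
Rearranging, Q_w = Q_r·(C_std − C_b)/(C_e − C_std) = 0.96·(190 − 7.16) / (1500 − 190) = 0.134 m³/s.
= 134 L/s.

134 L/s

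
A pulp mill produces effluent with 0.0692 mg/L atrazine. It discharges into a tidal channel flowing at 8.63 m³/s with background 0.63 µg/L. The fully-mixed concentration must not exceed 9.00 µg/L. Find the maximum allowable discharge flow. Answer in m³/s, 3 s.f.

0.63 µg/L = 0.00063 mg/L.
9.00 µg/L = 0.009 mg/L.
Mass balance at complete mixing: C_std·(Q_w + Q_r) = Q_w·C_e + Q_r·C_b.
Rearranging, Q_w = Q_r·(C_std − C_b)/(C_e − C_std) = 8.63·(0.009 − 0.00063) / (0.0692 − 0.009) = 1.2 m³/s.

1.20 m³/s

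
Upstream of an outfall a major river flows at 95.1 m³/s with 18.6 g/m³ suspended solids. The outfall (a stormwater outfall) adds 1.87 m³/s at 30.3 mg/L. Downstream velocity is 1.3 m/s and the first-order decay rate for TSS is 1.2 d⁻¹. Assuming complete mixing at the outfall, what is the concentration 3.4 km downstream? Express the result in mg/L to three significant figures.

18.2 mg/L

After complete mixing, C₀ = (1.87·30.3 + 95.1·18.6) / 96.97 = 18.83 mg/L.
Travel time t = 3400 m / 1.3 m/s = 2615 s = 0.03027 d.
C = 18.83·exp(−1.2·0.03027) = 18.83·0.9643 = 18.15 mg/L.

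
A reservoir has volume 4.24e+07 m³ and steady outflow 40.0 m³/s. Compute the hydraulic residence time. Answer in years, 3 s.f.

Q = 40.0 m³/s × 3.156e+07 s/yr = 1.262e+09 m³/yr.
Hydraulic residence time τ = V/Q = 4.24e+07/1.262e+09 = 0.03359 yr.

0.0336 yr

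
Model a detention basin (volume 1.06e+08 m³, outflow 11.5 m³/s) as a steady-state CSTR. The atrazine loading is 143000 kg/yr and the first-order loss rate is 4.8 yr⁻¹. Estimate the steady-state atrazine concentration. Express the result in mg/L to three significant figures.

0.164 mg/L

Outflow Q = 11.5 m³/s × 3.156e+07 s/yr = 3.629e+08 m³/yr.
Steady-state CSTR mass balance: W = Q·C + k·V·C, so C = W/(Q + kV).
Q + kV = 3.629e+08 + 4.8·1.06e+08 = 8.717e+08 m³/yr.
C = 143000/8.717e+08 = 0.000164 kg/m³ = 0.164 mg/L.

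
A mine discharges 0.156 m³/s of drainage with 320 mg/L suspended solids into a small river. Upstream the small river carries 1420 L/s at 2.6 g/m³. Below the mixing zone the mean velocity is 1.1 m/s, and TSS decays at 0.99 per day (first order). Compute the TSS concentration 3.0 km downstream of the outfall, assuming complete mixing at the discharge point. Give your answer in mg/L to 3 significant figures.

33.0 mg/L

1420 L/s = 1.42 m³/s.
After complete mixing, C₀ = (0.156·320 + 1.42·2.6) / 1.576 = 34.02 mg/L.
Travel time t = 3000 m / 1.1 m/s = 2727 s = 0.03157 d.
C = 34.02·exp(−0.99·0.03157) = 34.02·0.9692 = 32.97 mg/L.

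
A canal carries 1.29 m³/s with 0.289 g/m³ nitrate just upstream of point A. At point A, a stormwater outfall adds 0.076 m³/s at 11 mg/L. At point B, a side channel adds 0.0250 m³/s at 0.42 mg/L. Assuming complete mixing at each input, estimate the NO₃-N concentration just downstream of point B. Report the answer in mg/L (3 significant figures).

0.877 mg/L

After input A: C = (1.29·0.289 + 0.076·11) / 1.366 = 0.8849 mg/L.
After input B: C = (1.366·0.8849 + 0.025·0.42) / 1.391 = 0.8766 mg/L.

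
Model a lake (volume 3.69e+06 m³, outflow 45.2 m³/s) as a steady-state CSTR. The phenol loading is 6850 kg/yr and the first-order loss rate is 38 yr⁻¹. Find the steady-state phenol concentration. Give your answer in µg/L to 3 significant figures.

Outflow Q = 45.2 m³/s × 3.156e+07 s/yr = 1.426e+09 m³/yr.
Steady-state CSTR mass balance: W = Q·C + k·V·C, so C = W/(Q + kV).
Q + kV = 1.426e+09 + 38·3.69e+06 = 1.567e+09 m³/yr.
C = 6850/1.567e+09 = 4.372e-06 kg/m³ = 0.004372 mg/L = 4.372 µg/L.

4.37 µg/L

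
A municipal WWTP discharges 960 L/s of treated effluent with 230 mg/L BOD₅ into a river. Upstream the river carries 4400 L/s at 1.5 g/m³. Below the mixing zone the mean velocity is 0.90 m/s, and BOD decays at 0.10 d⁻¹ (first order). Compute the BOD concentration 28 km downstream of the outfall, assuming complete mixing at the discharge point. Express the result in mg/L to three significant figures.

960 L/s = 0.96 m³/s.
4400 L/s = 4.4 m³/s.
After complete mixing, C₀ = (0.96·230 + 4.4·1.5) / 5.36 = 42.43 mg/L.
Travel time t = 2.8e+04 m / 0.90 m/s = 3.111e+04 s = 0.3601 d.
C = 42.43·exp(−0.10·0.3601) = 42.43·0.9646 = 40.92 mg/L.

40.9 mg/L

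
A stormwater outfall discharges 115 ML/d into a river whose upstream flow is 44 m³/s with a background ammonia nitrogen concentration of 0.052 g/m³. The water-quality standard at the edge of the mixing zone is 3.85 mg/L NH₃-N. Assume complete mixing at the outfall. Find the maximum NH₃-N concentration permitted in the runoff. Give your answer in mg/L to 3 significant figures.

115 ML/d = 1.331 m³/s.
Mass balance: 3.85·45.33 = 1.331·Cₑ + 44·0.052.
Cₑ = (174.5 − 2.288) / 1.331 = 129.4 mg/L.

129 mg/L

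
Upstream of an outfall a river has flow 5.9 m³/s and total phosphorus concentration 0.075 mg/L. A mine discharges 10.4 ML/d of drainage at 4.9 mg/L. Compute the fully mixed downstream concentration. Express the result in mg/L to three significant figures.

0.171 mg/L

10.4 ML/d = 0.1204 m³/s.
Flow-weighted mixing gives C = (0.1204·4.9 + 5.9·0.075) / (0.1204 + 5.9) = 1.032/6.02 = 0.1715 mg/L.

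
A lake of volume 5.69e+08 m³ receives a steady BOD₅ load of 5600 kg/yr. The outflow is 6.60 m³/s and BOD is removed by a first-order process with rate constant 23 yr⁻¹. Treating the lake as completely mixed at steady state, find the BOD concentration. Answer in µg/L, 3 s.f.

0.421 µg/L

Outflow Q = 6.60 m³/s × 3.156e+07 s/yr = 2.083e+08 m³/yr.
Steady-state CSTR mass balance: W = Q·C + k·V·C, so C = W/(Q + kV).
Q + kV = 2.083e+08 + 23·5.69e+08 = 1.33e+10 m³/yr.
C = 5600/1.33e+10 = 4.212e-07 kg/m³ = 0.0004212 mg/L = 0.4212 µg/L.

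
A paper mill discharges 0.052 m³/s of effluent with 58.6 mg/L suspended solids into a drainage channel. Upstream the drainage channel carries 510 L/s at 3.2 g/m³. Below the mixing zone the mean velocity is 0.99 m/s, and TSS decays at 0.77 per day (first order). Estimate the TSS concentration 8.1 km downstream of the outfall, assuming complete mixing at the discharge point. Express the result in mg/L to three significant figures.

510 L/s = 0.51 m³/s.
After complete mixing, C₀ = (0.052·58.6 + 0.51·3.2) / 0.562 = 8.326 mg/L.
Travel time t = 8100 m / 0.99 m/s = 8182 s = 0.0947 d.
C = 8.326·exp(−0.77·0.0947) = 8.326·0.9297 = 7.74 mg/L.

7.74 mg/L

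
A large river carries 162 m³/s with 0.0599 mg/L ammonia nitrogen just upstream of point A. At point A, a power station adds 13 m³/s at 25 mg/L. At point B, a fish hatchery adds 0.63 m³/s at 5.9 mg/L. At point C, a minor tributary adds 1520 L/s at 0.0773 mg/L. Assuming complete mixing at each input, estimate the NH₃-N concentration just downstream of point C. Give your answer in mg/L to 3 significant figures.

After input A: C = (162·0.0599 + 13·25) / 175 = 1.913 mg/L.
After input B: C = (175·1.913 + 0.63·5.9) / 175.6 = 1.927 mg/L.
1520 L/s = 1.52 m³/s.
After input C: C = (175.6·1.927 + 1.52·0.0773) / 177.2 = 1.911 mg/L.

1.91 mg/L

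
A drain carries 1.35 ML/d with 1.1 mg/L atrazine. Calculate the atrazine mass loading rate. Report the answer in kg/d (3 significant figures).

1.49 kg/d

1.35 ML/d = 0.01562 m³/s.
Mass flux = Q·C = 0.01562 m³/s × 1.1 g/m³ = 0.01719 g/s.
= 0.01719 g/s × 86.4 = 1.485 kg/d.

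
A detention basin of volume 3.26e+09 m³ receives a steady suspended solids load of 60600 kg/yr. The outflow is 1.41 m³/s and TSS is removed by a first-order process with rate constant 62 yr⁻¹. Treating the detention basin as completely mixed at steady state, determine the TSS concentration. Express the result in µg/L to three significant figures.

Outflow Q = 1.41 m³/s × 3.156e+07 s/yr = 4.45e+07 m³/yr.
Steady-state CSTR mass balance: W = Q·C + k·V·C, so C = W/(Q + kV).
Q + kV = 4.45e+07 + 62·3.26e+09 = 2.022e+11 m³/yr.
C = 60600/2.022e+11 = 2.998e-07 kg/m³ = 0.0002998 mg/L = 0.2998 µg/L.

0.300 µg/L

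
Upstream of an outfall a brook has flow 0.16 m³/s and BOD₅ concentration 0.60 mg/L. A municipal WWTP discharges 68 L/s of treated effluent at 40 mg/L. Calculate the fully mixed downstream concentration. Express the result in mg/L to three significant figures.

68 L/s = 0.068 m³/s.
Flow-weighted mixing gives C = (0.068·40 + 0.16·0.6) / (0.068 + 0.16) = 2.816/0.228 = 12.35 mg/L.

12.4 mg/L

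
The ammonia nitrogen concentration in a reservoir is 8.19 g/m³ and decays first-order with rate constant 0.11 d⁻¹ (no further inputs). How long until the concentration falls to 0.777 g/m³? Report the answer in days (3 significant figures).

21.4 d

t = ln(C₀/C)/k = ln(8.19/0.777)/0.11 = 2.355/0.11 = 21.41 d.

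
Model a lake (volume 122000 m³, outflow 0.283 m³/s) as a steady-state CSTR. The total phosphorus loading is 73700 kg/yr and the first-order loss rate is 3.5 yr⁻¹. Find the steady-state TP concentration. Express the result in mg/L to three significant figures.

7.88 mg/L

Outflow Q = 0.283 m³/s × 3.156e+07 s/yr = 8.931e+06 m³/yr.
Steady-state CSTR mass balance: W = Q·C + k·V·C, so C = W/(Q + kV).
Q + kV = 8.931e+06 + 3.5·122000 = 9.358e+06 m³/yr.
C = 73700/9.358e+06 = 0.007876 kg/m³ = 7.876 mg/L.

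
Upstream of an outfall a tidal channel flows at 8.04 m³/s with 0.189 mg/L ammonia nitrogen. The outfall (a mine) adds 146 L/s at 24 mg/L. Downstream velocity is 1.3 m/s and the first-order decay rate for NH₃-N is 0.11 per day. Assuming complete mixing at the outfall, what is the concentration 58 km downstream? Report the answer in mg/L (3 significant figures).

146 L/s = 0.146 m³/s.
After complete mixing, C₀ = (0.146·24 + 8.04·0.189) / 8.186 = 0.6137 mg/L.
Travel time t = 5.8e+04 m / 1.3 m/s = 4.462e+04 s = 0.5164 d.
C = 0.6137·exp(−0.11·0.5164) = 0.6137·0.9448 = 0.5798 mg/L.

0.580 mg/L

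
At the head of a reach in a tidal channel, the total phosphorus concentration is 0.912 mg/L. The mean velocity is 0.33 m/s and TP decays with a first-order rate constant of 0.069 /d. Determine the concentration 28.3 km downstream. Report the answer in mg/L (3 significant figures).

Travel time t = 28.3 km / 0.33 m/s = 2.83e+04/0.33 = 8.576e+04 s = 0.9926 d.
First-order decay: C = 0.912·exp(−0.069·0.9926) = 0.912·0.9338 = 0.8516 mg/L.

0.852 mg/L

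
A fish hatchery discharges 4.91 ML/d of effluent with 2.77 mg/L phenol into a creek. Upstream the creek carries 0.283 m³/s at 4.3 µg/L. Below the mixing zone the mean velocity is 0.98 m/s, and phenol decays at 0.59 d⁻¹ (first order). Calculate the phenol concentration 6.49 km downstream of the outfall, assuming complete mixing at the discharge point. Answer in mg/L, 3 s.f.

4.91 ML/d = 0.05683 m³/s.
4.3 µg/L = 0.0043 mg/L.
After complete mixing, C₀ = (0.05683·2.77 + 0.283·0.0043) / 0.3398 = 0.4668 mg/L.
Travel time t = 6490 m / 0.98 m/s = 6622 s = 0.07665 d.
C = 0.4668·exp(−0.59·0.07665) = 0.4668·0.9558 = 0.4462 mg/L.

0.446 mg/L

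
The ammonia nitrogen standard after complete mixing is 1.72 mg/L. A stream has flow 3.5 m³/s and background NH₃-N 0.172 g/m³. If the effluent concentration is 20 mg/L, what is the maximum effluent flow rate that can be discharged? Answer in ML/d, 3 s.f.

25.6 ML/d

Mass balance at complete mixing: C_std·(Q_w + Q_r) = Q_w·C_e + Q_r·C_b.
Rearranging, Q_w = Q_r·(C_std − C_b)/(C_e − C_std) = 3.5·(1.72 − 0.172) / (20 − 1.72) = 0.2964 m³/s.
= 25.61 ML/d.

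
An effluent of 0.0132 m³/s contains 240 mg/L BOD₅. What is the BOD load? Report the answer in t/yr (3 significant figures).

Mass flux = Q·C = 0.0132 m³/s × 240 g/m³ = 3.168 g/s.
= 3.168 g/s × 31.56 = 99.97 t/yr.

100 t/yr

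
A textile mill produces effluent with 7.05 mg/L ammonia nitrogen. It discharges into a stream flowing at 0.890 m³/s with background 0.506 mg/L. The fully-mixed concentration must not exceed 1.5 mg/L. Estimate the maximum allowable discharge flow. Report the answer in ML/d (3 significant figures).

Mass balance at complete mixing: C_std·(Q_w + Q_r) = Q_w·C_e + Q_r·C_b.
Rearranging, Q_w = Q_r·(C_std − C_b)/(C_e − C_std) = 0.890·(1.5 − 0.506) / (7.05 − 1.5) = 0.1594 m³/s.
= 13.77 ML/d.

13.8 ML/d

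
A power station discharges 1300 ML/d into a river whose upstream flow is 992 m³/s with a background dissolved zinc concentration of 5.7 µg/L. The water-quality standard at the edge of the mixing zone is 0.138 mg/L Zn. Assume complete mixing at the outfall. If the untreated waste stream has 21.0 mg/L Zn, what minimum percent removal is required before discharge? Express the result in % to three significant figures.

57.8 %

1300 ML/d = 15.05 m³/s.
5.7 µg/L = 0.0057 mg/L.
Mass balance: 0.138·1007 = 15.05·Cₑ + 992·0.0057.
Cₑ = (139 − 5.654) / 15.05 = 8.861 mg/L.
Required removal = 1 − 8.861/21.0 = 57.81 %.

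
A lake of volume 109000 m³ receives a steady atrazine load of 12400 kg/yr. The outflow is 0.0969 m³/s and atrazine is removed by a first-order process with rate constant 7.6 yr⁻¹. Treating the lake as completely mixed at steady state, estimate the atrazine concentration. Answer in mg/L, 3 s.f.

Outflow Q = 0.0969 m³/s × 3.156e+07 s/yr = 3.058e+06 m³/yr.
Steady-state CSTR mass balance: W = Q·C + k·V·C, so C = W/(Q + kV).
Q + kV = 3.058e+06 + 7.6·109000 = 3.886e+06 m³/yr.
C = 12400/3.886e+06 = 0.003191 kg/m³ = 3.191 mg/L.

3.19 mg/L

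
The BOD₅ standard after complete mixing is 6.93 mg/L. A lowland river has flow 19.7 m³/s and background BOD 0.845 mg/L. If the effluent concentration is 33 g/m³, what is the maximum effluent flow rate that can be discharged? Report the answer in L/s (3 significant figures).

4600 L/s

Mass balance at complete mixing: C_std·(Q_w + Q_r) = Q_w·C_e + Q_r·C_b.
Rearranging, Q_w = Q_r·(C_std − C_b)/(C_e − C_std) = 19.7·(6.93 − 0.845) / (33 − 6.93) = 4.598 m³/s.
= 4598 L/s.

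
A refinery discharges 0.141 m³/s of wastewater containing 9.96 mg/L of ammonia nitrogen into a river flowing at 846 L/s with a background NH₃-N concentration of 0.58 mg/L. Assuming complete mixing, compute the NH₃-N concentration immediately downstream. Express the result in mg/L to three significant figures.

846 L/s = 0.846 m³/s.
Flow-weighted mixing gives C = (0.141·9.96 + 0.846·0.58) / (0.141 + 0.846) = 1.895/0.987 = 1.92 mg/L.

1.92 mg/L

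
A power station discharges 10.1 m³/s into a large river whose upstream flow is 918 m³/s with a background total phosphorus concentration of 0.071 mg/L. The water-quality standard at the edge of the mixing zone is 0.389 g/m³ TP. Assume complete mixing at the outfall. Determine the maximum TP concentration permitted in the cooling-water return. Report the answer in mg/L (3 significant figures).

29.3 mg/L

Mass balance: 0.389·928.1 = 10.1·Cₑ + 918·0.071.
Cₑ = (361 − 65.18) / 10.1 = 29.29 mg/L.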